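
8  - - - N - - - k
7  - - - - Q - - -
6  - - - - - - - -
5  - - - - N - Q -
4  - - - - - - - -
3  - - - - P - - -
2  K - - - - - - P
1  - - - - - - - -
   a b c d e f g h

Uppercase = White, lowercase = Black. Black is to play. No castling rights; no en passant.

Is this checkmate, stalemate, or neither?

stalemate

Black to move; black king on h8.
In check: no.
King squares — g7: attacked by Qg5; h7: attacked by Qe7; g8: attacked by Qg5.
Legal moves for Black: none.
Not in check and no legal moves → stalemate.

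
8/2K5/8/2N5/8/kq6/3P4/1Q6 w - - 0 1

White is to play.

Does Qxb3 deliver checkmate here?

After Qxb3: black king on a3; in check: yes, from the white queen on b3.
King squares — a2: attacked by Qb3; b2: attacked by Qb3; b3: attacked by Nc5; a4: attacked by Qb3; b4: attacked by Qb3.
Black has no legal moves → checkmate.

yes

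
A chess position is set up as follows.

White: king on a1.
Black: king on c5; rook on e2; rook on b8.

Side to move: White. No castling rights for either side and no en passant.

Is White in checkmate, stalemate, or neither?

stalemate

White to move; white king on a1.
In check: no.
King squares — b1: attacked by Rb8; a2: attacked by Re2; b2: attacked by Re2.
Legal moves for White: none.
Not in check and no legal moves → stalemate.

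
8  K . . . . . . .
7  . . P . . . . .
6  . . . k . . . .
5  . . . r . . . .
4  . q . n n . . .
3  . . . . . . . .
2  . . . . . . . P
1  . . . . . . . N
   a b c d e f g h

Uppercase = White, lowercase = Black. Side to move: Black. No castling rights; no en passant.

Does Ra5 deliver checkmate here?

yes

After Ra5: white king on a8; in check: yes, from the black rook on a5.
King squares — a7: attacked by Ra5; b7: attacked by Qb4; b8: attacked by Qb4.
White has no legal moves → checkmate.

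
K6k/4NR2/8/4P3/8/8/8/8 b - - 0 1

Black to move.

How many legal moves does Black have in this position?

0

Black to move; king on h8.
In check: no.
Legal moves: none.
Count: 0.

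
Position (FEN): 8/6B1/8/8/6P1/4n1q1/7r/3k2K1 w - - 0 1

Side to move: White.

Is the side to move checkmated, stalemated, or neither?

checkmate

White to move; white king on g1.
In check: yes, from the black queen on g3.
King squares — f1: attacked by Ne3; h1: attacked by Rh2; f2: attacked by Rh2; g2: attacked by Rh2; h2: attacked by Qg3.
Legal moves for White: none.
In check with no legal moves → checkmate.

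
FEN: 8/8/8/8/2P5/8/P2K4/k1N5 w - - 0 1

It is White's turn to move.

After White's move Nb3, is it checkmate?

no

After Nb3: black king on a1; in check: yes, from the white knight on b3.
Black has 3 legal replies: Kb2, Kxa2, Kb1.
In check but a legal move exists → not checkmate.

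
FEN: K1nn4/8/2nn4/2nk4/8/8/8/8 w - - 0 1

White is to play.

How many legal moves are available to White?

White to move; king on a8.
In check: no.
Legal moves: none.
Count: 0.

0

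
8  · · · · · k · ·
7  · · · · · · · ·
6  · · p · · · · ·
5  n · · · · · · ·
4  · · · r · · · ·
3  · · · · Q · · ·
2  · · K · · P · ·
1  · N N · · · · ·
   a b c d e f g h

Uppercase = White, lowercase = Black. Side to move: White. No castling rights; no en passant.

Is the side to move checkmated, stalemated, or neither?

White to move; white king on c2.
In check: no.
Legal moves for White include: Qe8+, Qe7+, Qh6+, Qe6, Qg5, Qe5, Qf4+, Qe4, Qxd4, Qh3, Qg3, Qf3+, Qd3, Qc3, Qb3, Qa3+, Qe2, Qd2, ... (list truncated; more exist).
White has legal moves and is not in check → neither.

neither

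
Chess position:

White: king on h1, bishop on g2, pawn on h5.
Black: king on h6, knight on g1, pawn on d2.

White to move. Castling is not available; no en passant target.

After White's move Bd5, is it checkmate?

After Bd5: black king on h6; in check: no.
Black is not in check, so this cannot be checkmate.

no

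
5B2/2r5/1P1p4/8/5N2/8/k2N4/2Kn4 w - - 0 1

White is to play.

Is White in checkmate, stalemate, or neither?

neither

White to move; white king on c1.
In check: yes, from the black rook on c7.
Legal moves for White: Kxd1, Nc4, bxc7.
White is in check but has 3 legal moves → neither.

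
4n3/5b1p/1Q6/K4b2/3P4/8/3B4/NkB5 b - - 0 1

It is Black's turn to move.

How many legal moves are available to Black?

3

Black to move; king on b1.
In check: yes, from the white queen on b6.
Legal moves: Ka2, Kxa1, Bb3.
Count: 3.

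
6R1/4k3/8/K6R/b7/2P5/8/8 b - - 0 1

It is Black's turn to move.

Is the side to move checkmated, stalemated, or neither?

neither

Black to move; black king on e7.
In check: no.
Legal moves for Black: Kf7, Kd7, Kf6, Ke6, Kd6, Be8, Bd7, Bc6, Bb5, Bb3, Bc2, Bd1.
Black has 12 legal moves and is not in check → neither.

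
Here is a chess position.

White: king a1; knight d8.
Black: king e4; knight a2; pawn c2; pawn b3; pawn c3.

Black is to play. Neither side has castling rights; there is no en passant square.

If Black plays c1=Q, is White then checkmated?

yes

After c1=Q: white king on a1; in check: yes, from the black queen on c1.
King squares — b1: attacked by Qc1; a2: attacked by Pb3; b2: attacked by Qc1.
White has no legal moves → checkmate.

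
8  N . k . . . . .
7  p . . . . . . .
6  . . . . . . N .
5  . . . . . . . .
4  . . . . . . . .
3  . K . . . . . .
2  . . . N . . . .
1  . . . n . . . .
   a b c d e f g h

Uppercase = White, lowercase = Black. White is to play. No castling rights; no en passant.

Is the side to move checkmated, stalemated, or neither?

neither

White to move; white king on b3.
In check: no.
Legal moves for White include: Nc7, Nb6+, Nh8, Nf8, Ne7+, Ne5, Nh4, Nf4, Kc4, Kb4, Ka4, Ka3, Kc2, Ka2, Ne4, Nc4, Nf3, Nf1, ... (list truncated; more exist).
White has legal moves and is not in check → neither.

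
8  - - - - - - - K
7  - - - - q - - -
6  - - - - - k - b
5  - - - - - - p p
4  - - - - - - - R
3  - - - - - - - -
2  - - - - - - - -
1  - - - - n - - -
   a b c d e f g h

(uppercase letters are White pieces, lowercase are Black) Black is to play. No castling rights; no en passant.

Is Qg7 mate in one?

After Qg7: white king on h8; in check: yes, from the black queen on g7.
King squares — g7: attacked by Kf6; h7: attacked by Qg7; g8: attacked by Qg7.
White has no legal moves → checkmate.

yes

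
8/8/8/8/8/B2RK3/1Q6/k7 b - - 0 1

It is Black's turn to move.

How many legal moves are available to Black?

0

Black to move; king on a1.
In check: yes, from the white queen on b2.
Legal moves: none.
Count: 0.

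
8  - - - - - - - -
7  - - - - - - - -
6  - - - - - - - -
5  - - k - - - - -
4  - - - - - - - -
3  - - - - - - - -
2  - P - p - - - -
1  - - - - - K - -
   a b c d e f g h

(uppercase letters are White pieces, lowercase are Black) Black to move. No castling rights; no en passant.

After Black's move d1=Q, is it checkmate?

After d1=Q: white king on f1; in check: yes, from the black queen on d1.
White has 2 legal replies: Kg2, Kf2.
In check but a legal move exists → not checkmate.

no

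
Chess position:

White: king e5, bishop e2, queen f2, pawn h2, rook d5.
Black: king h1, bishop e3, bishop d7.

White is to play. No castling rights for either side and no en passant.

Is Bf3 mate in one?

yes

After Bf3: black king on h1; in check: yes, from the white bishop on f3.
King squares — g1: attacked by Qf2; g2: attacked by Qf2; h2: attacked by Qf2.
Black has no legal moves → checkmate.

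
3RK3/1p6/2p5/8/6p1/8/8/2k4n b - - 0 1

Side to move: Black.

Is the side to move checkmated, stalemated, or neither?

Black to move; black king on c1.
In check: no.
Legal moves for Black: Ng3, Nf2, Kc2, Kb2, Kb1, b6, c5, g3, b5.
Black has 9 legal moves and is not in check → neither.

neither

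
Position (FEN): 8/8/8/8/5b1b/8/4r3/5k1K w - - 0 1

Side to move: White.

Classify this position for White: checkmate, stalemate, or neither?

White to move; white king on h1.
In check: no.
King squares — g1: attacked by Kf1; g2: attacked by Kf1; h2: attacked by Re2.
Legal moves for White: none.
Not in check and no legal moves → stalemate.

stalemate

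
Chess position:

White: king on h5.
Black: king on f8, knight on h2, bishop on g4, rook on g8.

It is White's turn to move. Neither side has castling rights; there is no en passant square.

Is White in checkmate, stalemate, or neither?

White to move; white king on h5.
In check: yes, from the black bishop on g4.
Legal moves for White: Kh6, Kh4.
White is in check but has 2 legal moves → neither.

neither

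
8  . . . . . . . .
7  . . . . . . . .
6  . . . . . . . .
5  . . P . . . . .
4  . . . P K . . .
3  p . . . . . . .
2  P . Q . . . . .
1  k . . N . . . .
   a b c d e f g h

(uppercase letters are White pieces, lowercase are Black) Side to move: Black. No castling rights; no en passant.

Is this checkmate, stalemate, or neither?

Black to move; black king on a1.
In check: no.
King squares — b1: attacked by Qc2; a2: attacked by Qc2; b2: attacked by Nd1.
Legal moves for Black: none.
Not in check and no legal moves → stalemate.

stalemate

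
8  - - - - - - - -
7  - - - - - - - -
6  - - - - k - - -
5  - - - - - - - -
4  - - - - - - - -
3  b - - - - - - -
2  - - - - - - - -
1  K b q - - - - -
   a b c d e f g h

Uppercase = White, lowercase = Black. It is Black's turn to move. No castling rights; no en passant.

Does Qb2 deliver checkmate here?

yes

After Qb2: white king on a1; in check: yes, from the black queen on b2.
King squares — b1: attacked by Qb2; a2: attacked by Bb1; b2: attacked by Ba3.
White has no legal moves → checkmate.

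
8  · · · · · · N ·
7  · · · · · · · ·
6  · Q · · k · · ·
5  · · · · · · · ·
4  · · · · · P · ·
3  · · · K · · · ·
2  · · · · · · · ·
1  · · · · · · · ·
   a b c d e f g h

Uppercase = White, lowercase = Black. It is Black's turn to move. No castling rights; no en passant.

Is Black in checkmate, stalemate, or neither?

neither

Black to move; black king on e6.
In check: yes, from the white queen on b6.
Legal moves for Black: Kf7, Kd7, Kf5, Kd5.
Black is in check but has 4 legal moves → neither.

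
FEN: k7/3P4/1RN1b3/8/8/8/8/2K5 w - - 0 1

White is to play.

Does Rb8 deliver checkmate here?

After Rb8: black king on a8; in check: yes, from the white rook on b8.
King squares — a7: attacked by Nc6; b7: attacked by Rb8; b8: attacked by Nc6.
Black has no legal moves → checkmate.

yes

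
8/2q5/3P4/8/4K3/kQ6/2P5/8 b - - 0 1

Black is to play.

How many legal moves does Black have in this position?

Black to move; king on a3.
In check: yes, from the white queen on b3.
Legal moves: none.
Count: 0.

0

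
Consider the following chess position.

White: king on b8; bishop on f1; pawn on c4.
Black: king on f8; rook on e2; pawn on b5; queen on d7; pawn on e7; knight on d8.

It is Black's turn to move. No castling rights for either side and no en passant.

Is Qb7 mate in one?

yes

After Qb7: white king on b8; in check: yes, from the black queen on b7.
King squares — a7: attacked by Qb7; b7: attacked by Nd8; c7: attacked by Qb7; a8: attacked by Qb7; c8: attacked by Qb7.
White has no legal moves → checkmate.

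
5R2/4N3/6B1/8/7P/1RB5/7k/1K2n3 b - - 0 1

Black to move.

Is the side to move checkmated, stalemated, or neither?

neither

Black to move; black king on h2.
In check: no.
Legal moves for Black: Kh3, Kg3, Kg2, Kh1, Kg1, Nf3, Nd3, Ng2, Nc2.
Black has 9 legal moves and is not in check → neither.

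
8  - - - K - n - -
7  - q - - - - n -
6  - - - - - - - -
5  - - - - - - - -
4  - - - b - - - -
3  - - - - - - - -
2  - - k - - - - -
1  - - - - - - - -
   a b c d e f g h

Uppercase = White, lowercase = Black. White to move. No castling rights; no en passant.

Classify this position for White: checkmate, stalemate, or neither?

White to move; white king on d8.
In check: no.
King squares — c7: attacked by Qb7; d7: attacked by Qb7; e7: attacked by Qb7; c8: attacked by Qb7; e8: attacked by Ng7.
Legal moves for White: none.
Not in check and no legal moves → stalemate.

stalemate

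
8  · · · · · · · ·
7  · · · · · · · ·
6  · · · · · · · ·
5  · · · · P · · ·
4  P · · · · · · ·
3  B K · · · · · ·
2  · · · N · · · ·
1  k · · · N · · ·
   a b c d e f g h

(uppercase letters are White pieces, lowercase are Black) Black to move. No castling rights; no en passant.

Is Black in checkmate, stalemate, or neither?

Black to move; black king on a1.
In check: no.
King squares — b1: attacked by Nd2; a2: attacked by Kb3; b2: attacked by Ba3.
Legal moves for Black: none.
Not in check and no legal moves → stalemate.

stalemate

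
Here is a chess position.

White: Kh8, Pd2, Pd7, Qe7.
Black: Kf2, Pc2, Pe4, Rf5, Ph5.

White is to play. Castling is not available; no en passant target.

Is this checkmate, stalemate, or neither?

neither

White to move; white king on h8.
In check: no.
Legal moves for White include: Kg8, Kh7, Kg7, Qf8, Qe8, Qd8, Qh7, Qg7, Qf7, Qf6, Qe6, Qd6, Qg5, Qe5, Qc5+, Qh4+, Qxe4, Qb4, ... (list truncated; more exist).
White has legal moves and is not in check → neither.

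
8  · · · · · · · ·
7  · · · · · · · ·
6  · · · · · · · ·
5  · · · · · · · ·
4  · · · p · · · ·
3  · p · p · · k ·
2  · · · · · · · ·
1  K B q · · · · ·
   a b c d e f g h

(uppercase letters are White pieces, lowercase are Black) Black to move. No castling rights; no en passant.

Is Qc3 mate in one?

yes

After Qc3: white king on a1; in check: yes, from the black queen on c3.
King squares — b1: own bishop; a2: attacked by Pb3; b2: attacked by Qc3.
White has no legal moves → checkmate.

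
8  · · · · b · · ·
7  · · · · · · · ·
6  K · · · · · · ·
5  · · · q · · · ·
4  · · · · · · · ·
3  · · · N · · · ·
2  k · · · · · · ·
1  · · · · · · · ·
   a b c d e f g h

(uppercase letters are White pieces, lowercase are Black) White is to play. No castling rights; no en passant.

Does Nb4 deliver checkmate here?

no

After Nb4: black king on a2; in check: yes, from the white knight on b4.
Black has 5 legal replies: Kb3, Ka3, Kb2, Kb1, Ka1.
In check but a legal move exists → not checkmate.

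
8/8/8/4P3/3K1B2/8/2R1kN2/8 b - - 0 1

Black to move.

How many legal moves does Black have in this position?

Black to move; king on e2.
In check: yes, from the white rook on c2.
Legal moves: Kf3, Kf1, Ke1.
Count: 3.

3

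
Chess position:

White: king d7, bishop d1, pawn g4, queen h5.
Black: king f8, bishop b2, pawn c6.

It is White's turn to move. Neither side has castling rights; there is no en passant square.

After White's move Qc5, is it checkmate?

no

After Qc5: black king on f8; in check: yes, from the white queen on c5.
Black has 3 legal replies: Kg8, Kg7, Kf7.
In check but a legal move exists → not checkmate.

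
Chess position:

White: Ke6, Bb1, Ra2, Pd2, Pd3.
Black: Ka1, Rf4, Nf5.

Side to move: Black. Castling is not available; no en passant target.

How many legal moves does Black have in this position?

1

Black to move; king on a1.
In check: yes, from the white rook on a2.
Legal moves: Kxb1.
Count: 1.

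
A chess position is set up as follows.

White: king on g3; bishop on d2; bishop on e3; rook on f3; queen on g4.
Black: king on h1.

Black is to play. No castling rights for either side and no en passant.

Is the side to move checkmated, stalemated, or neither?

Black to move; black king on h1.
In check: no.
King squares — g1: attacked by Be3; g2: attacked by Kg3; h2: attacked by Kg3.
Legal moves for Black: none.
Not in check and no legal moves → stalemate.

stalemate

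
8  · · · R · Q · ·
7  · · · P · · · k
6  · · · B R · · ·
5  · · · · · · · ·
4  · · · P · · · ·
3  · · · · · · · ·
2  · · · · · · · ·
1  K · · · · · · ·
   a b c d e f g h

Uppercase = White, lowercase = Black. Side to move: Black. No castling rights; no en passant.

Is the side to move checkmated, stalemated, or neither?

stalemate

Black to move; black king on h7.
In check: no.
King squares — g6: attacked by Re6; h6: attacked by Re6; g7: attacked by Qf8; g8: attacked by Qf8; h8: attacked by Qf8.
Legal moves for Black: none.
Not in check and no legal moves → stalemate.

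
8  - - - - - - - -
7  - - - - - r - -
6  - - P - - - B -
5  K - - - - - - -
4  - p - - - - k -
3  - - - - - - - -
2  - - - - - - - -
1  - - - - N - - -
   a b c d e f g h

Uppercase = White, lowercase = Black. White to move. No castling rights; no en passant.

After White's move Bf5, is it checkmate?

no

After Bf5: black king on g4; in check: yes, from the white bishop on f5.
Black has 7 legal replies: Kh5, Kg5, Kxf5, Kh4, Kf4, Kg3, Rxf5+.
In check but a legal move exists → not checkmate.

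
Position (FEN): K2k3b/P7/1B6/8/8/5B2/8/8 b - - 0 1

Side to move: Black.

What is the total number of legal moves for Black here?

Black to move; king on d8.
In check: yes, from the white bishop on b6.
Legal moves: Ke8, Kc8, Ke7, Kd7.
Count: 4.

4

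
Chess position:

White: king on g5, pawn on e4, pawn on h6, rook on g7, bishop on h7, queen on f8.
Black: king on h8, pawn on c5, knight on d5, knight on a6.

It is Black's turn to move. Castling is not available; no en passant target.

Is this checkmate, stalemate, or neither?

checkmate

Black to move; black king on h8.
In check: yes, from the white queen on f8.
King squares — g7: attacked by Ph6; h7: attacked by Rg7; g8: attacked by Rg7.
Legal moves for Black: none.
In check with no legal moves → checkmate.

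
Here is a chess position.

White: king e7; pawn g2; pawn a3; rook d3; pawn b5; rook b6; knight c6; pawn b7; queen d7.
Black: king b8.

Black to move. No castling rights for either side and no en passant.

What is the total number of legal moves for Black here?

0

Black to move; king on b8.
In check: yes, from the white knight on c6.
Legal moves: none.
Count: 0.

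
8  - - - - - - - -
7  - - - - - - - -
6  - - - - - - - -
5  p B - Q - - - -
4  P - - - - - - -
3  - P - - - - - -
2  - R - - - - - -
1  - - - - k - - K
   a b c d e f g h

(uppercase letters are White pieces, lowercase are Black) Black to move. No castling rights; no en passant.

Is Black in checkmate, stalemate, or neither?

Black to move; black king on e1.
In check: no.
King squares — d1: attacked by Qd5; f1: attacked by Bb5; d2: attacked by Rb2; e2: attacked by Rb2; f2: attacked by Rb2.
Legal moves for Black: none.
Not in check and no legal moves → stalemate.

stalemate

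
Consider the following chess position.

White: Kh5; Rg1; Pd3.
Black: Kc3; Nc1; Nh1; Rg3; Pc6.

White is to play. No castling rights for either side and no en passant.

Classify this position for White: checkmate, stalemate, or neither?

neither

White to move; white king on h5.
In check: no.
Legal moves for White: Kh6, Kh4, Rxg3, Rg2, Rxh1, Rf1, Re1, Rd1, Rxc1+, d4.
White has 10 legal moves and is not in check → neither.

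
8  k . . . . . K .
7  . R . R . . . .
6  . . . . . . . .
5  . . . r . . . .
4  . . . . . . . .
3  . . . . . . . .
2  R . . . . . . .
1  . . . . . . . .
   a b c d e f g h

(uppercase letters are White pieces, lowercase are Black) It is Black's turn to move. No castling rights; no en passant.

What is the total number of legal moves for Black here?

Black to move; king on a8.
In check: yes, from the white rook on a2.
Legal moves: Ra5.
Count: 1.

1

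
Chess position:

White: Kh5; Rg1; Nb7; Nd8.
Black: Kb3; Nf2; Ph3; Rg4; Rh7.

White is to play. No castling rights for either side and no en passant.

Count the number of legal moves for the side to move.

0

White to move; king on h5.
In check: yes, from the black rook on h7.
Legal moves: none.
Count: 0.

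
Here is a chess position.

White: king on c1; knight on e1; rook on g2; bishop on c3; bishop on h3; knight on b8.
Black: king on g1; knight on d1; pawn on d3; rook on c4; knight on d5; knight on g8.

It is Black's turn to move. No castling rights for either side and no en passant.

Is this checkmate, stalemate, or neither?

Black to move; black king on g1.
In check: yes, from the white rook on g2.
King squares — f1: available; h1: available; f2: attacked by Rg2; g2: attacked by Ne1; h2: attacked by Rg2.
Legal moves for Black: Kh1, Kf1.
Black is in check but has 2 legal moves → neither.

neither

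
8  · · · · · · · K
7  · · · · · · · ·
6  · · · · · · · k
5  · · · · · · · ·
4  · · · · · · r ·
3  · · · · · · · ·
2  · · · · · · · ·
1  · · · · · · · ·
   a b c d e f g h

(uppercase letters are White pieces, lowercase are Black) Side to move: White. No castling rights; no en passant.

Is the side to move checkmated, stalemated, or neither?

White to move; white king on h8.
In check: no.
King squares — g7: attacked by Rg4; h7: attacked by Kh6; g8: attacked by Rg4.
Legal moves for White: none.
Not in check and no legal moves → stalemate.

stalemate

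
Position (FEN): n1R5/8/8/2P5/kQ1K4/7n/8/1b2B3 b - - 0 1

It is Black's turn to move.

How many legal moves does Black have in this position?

Black to move; king on a4.
In check: yes, from the white queen on b4.
Legal moves: none.
Count: 0.

0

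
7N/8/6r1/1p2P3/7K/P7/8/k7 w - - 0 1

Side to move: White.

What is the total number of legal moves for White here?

6

White to move; king on h4.
In check: no.
Legal moves: Nf7, Nxg6, Kh5, Kh3, e6, a4.
Count: 6.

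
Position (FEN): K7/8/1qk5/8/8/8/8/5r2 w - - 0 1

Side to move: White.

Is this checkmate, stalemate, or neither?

stalemate

White to move; white king on a8.
In check: no.
King squares — a7: attacked by Qb6; b7: attacked by Qb6; b8: attacked by Qb6.
Legal moves for White: none.
Not in check and no legal moves → stalemate.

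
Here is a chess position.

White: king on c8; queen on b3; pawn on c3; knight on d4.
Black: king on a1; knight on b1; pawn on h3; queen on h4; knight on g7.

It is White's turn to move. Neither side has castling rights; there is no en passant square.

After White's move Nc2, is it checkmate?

yes

After Nc2: black king on a1; in check: yes, from the white knight on c2.
King squares — b1: own knight; a2: attacked by Qb3; b2: attacked by Qb3.
Black has no legal moves → checkmate.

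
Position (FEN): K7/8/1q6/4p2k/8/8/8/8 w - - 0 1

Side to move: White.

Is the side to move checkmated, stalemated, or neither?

White to move; white king on a8.
In check: no.
King squares — a7: attacked by Qb6; b7: attacked by Qb6; b8: attacked by Qb6.
Legal moves for White: none.
Not in check and no legal moves → stalemate.

stalemate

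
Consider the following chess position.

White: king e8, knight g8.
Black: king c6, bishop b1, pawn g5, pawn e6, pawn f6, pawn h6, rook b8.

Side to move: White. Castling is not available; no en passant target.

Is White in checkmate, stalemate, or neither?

White to move; white king on e8.
In check: yes, from the black rook on b8.
King squares — d7: attacked by Kc6; e7: available; f7: available; d8: attacked by Rb8; f8: attacked by Rb8.
Legal moves for White: Kf7, Ke7.
White is in check but has 2 legal moves → neither.

neither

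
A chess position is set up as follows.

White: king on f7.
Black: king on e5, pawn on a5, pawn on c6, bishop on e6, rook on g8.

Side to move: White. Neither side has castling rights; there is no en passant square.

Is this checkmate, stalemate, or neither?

neither

White to move; white king on f7.
In check: yes, from the black bishop on e6.
Legal moves for White: Ke7.
White is in check but has 1 legal move → neither.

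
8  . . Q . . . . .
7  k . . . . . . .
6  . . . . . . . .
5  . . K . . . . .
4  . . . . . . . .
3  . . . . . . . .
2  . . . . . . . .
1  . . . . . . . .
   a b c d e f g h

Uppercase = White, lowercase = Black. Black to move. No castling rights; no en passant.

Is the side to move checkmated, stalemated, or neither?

stalemate

Black to move; black king on a7.
In check: no.
King squares — a6: attacked by Qc8; b6: attacked by Kc5; b7: attacked by Qc8; a8: attacked by Qc8; b8: attacked by Qc8.
Legal moves for Black: none.
Not in check and no legal moves → stalemate.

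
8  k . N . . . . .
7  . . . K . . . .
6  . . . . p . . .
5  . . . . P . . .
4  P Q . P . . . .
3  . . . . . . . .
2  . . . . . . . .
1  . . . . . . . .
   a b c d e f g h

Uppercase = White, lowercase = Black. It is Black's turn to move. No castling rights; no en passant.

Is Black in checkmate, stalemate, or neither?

stalemate

Black to move; black king on a8.
In check: no.
King squares — a7: attacked by Nc8; b7: attacked by Qb4; b8: attacked by Qb4.
Legal moves for Black: none.
Not in check and no legal moves → stalemate.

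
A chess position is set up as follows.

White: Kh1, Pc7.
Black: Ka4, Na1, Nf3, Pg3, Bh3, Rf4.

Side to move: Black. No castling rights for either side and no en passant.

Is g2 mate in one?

yes

After g2: white king on h1; in check: yes, from the black pawn on g2.
King squares — g1: attacked by Nf3; g2: attacked by Bh3; h2: attacked by Nf3.
White has no legal moves → checkmate.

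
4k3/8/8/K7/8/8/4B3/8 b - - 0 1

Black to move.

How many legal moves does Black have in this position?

Black to move; king on e8.
In check: no.
Legal moves: Kf8, Kd8, Kf7, Ke7, Kd7.
Count: 5.

5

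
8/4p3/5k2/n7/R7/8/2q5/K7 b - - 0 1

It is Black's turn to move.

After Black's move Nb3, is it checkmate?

After Nb3: white king on a1; in check: yes, from the black knight on b3.
King squares — b1: attacked by Qc2; a2: attacked by Qc2; b2: attacked by Qc2.
White has no legal moves → checkmate.

yes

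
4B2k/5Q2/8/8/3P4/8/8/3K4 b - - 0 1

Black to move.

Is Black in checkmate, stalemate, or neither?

stalemate

Black to move; black king on h8.
In check: no.
King squares — g7: attacked by Qf7; h7: attacked by Qf7; g8: attacked by Qf7.
Legal moves for Black: none.
Not in check and no legal moves → stalemate.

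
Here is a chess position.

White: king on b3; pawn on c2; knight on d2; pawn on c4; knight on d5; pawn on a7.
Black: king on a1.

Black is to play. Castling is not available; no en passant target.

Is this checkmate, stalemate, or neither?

stalemate

Black to move; black king on a1.
In check: no.
King squares — b1: attacked by Nd2; a2: attacked by Kb3; b2: attacked by Kb3.
Legal moves for Black: none.
Not in check and no legal moves → stalemate.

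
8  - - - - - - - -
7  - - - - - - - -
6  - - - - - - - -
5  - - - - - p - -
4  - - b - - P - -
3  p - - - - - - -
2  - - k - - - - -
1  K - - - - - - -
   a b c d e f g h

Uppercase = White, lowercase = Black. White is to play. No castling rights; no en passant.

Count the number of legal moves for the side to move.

0

White to move; king on a1.
In check: no.
Legal moves: none.
Count: 0.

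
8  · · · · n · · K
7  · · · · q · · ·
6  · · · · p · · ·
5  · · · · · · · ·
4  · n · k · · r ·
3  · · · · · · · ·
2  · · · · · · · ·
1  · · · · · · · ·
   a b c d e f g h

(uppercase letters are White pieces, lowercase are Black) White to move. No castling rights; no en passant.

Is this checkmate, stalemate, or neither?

stalemate

White to move; white king on h8.
In check: no.
King squares — g7: attacked by Rg4; h7: attacked by Qe7; g8: attacked by Rg4.
Legal moves for White: none.
Not in check and no legal moves → stalemate.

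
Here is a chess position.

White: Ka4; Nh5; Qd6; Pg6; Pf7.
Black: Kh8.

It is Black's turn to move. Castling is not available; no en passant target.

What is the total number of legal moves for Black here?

Black to move; king on h8.
In check: no.
Legal moves: none.
Count: 0.

0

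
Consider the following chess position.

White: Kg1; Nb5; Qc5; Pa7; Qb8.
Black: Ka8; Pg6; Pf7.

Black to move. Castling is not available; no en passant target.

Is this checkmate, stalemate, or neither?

checkmate

Black to move; black king on a8.
In check: yes, from the white queen on b8.
King squares — a7: attacked by Nb5; b7: attacked by Qb8; b8: attacked by Pa7.
Legal moves for Black: none.
In check with no legal moves → checkmate.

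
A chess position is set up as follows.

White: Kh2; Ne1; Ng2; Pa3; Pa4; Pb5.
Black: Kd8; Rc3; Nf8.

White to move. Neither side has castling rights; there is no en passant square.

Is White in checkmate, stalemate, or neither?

White to move; white king on h2.
In check: no.
Legal moves for White: Kh1, Kg1, Nh4, Nf4, Ne3, Nf3, Nd3, Nc2, b6, a5.
White has 10 legal moves and is not in check → neither.

neither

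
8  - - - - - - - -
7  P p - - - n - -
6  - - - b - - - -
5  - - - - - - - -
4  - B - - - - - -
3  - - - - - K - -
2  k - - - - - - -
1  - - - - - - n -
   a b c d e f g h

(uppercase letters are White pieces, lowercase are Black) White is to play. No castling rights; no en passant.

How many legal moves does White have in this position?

White to move; king on f3.
In check: yes, from the black knight on g1.
Legal moves: Kg4, Ke4, Ke3, Kg2, Kf2.
Count: 5.

5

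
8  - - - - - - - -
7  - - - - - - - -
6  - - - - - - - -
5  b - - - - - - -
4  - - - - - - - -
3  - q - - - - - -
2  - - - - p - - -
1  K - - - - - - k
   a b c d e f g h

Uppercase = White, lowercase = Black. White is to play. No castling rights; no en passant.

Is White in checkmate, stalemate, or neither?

White to move; white king on a1.
In check: no.
King squares — b1: attacked by Qb3; a2: attacked by Qb3; b2: attacked by Qb3.
Legal moves for White: none.
Not in check and no legal moves → stalemate.

stalemate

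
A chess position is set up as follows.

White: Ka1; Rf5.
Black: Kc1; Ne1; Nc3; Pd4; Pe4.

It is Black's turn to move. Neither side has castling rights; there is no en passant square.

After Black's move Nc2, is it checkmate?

yes

After Nc2: white king on a1; in check: yes, from the black knight on c2.
King squares — b1: attacked by Kc1; a2: attacked by Nc3; b2: attacked by Kc1.
White has no legal moves → checkmate.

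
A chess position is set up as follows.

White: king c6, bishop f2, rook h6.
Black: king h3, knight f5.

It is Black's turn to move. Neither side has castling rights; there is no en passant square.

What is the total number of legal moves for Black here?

Black to move; king on h3.
In check: yes, from the white rook on h6.
Legal moves: Kg4, Kg2, Nxh6, Nh4.
Count: 4.

4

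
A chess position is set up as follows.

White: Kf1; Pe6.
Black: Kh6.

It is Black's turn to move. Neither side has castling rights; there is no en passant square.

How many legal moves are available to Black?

Black to move; king on h6.
In check: no.
Legal moves: Kh7, Kg7, Kg6, Kh5, Kg5.
Count: 5.

5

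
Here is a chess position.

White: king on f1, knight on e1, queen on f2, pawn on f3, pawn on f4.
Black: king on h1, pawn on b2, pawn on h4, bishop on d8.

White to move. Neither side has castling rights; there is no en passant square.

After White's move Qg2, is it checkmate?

yes

After Qg2: black king on h1; in check: yes, from the white queen on g2.
King squares — g1: attacked by Kf1; g2: attacked by Ne1; h2: attacked by Qg2.
Black has no legal moves → checkmate.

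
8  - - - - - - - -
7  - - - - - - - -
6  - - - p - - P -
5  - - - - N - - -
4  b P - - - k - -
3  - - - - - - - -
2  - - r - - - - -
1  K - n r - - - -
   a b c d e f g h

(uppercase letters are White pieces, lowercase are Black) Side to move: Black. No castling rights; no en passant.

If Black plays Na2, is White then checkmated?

yes

After Na2: white king on a1; in check: yes, from the black rook on d1.
King squares — b1: attacked by Rd1; a2: attacked by Rc2; b2: attacked by Rc2.
White has no legal moves → checkmate.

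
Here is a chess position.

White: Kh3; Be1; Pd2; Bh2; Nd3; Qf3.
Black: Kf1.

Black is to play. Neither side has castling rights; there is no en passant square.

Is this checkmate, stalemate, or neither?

Black to move; black king on f1.
In check: yes, from the white queen on f3.
King squares — e1: attacked by Nd3; g1: attacked by Bh2; e2: attacked by Qf3; f2: attacked by Be1; g2: attacked by Qf3.
Legal moves for Black: none.
In check with no legal moves → checkmate.

checkmate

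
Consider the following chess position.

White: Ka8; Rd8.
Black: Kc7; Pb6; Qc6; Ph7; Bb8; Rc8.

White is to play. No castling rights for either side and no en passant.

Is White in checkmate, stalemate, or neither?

checkmate

White to move; white king on a8.
In check: yes, from the black queen on c6.
King squares — a7: attacked by Bb8; b7: attacked by Qc6; b8: attacked by Kc7.
Legal moves for White: none.
In check with no legal moves → checkmate.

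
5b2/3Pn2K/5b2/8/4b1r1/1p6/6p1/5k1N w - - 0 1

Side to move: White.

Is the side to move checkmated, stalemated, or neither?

checkmate

White to move; white king on h7.
In check: yes, from the black bishop on e4.
King squares — g6: attacked by Be4; h6: attacked by Bf8; g7: attacked by Rg4; g8: attacked by Rg4; h8: attacked by Bf6.
Legal moves for White: none.
In check with no legal moves → checkmate.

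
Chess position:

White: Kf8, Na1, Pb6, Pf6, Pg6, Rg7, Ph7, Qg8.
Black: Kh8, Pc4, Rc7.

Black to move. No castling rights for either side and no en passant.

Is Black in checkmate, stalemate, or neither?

Black to move; black king on h8.
In check: yes, from the white queen on g8.
King squares — g7: attacked by Pf6; h7: attacked by Pg6; g8: attacked by Rg7.
Legal moves for Black: none.
In check with no legal moves → checkmate.

checkmate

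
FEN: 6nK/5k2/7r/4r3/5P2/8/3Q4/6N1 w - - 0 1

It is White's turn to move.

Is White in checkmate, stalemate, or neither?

White to move; white king on h8.
In check: yes, from the black rook on h6.
King squares — g7: attacked by Kf7; h7: attacked by Rh6; g8: attacked by Kf7.
Legal moves for White: none.
In check with no legal moves → checkmate.

checkmate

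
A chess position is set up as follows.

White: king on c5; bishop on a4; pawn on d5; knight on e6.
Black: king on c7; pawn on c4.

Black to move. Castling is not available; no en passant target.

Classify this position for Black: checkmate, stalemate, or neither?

Black to move; black king on c7.
In check: yes, from the white knight on e6.
Legal moves for Black: Kc8, Kb8, Kb7.
Black is in check but has 3 legal moves → neither.

neither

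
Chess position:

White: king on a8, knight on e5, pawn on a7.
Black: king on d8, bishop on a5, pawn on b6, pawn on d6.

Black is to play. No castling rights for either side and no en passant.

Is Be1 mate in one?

no

After Be1: white king on a8; in check: no.
White is not in check, so this cannot be checkmate.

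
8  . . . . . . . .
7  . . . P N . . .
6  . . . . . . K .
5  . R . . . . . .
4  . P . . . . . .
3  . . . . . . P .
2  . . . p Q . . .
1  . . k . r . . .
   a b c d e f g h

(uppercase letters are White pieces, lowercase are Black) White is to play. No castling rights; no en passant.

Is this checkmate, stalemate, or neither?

neither

White to move; white king on g6.
In check: no.
Legal moves for White include: Ng8, Nc8, Nc6, Nf5, Nd5, Kh7, Kg7, Kf7, Kh6, Kf6, Kh5, Kg5, Kf5, Rb8, Rb7, Rb6, Rh5, Rg5, ... (list truncated; more exist).
White has legal moves and is not in check → neither.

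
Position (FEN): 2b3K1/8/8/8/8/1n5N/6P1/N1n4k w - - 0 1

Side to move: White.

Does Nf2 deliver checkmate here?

no

After Nf2: black king on h1; in check: yes, from the white knight on f2.
Black has 3 legal replies: Kh2, Kxg2, Kg1.
In check but a legal move exists → not checkmate.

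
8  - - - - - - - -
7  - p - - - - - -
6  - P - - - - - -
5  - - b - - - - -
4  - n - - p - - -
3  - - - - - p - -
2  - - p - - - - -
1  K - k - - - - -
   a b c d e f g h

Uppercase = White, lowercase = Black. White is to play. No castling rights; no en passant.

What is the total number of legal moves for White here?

White to move; king on a1.
In check: no.
Legal moves: none.
Count: 0.

0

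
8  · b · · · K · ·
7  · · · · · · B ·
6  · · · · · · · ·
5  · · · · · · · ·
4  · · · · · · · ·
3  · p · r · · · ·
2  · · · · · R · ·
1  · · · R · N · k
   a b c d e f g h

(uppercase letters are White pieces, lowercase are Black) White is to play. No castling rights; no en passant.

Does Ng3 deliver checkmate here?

After Ng3: black king on h1; in check: yes, from the white rook on d1 and the white knight on g3.
King squares — g1: attacked by Rd1; g2: attacked by Rf2; h2: attacked by Rf2.
Black has no legal moves → checkmate.

yes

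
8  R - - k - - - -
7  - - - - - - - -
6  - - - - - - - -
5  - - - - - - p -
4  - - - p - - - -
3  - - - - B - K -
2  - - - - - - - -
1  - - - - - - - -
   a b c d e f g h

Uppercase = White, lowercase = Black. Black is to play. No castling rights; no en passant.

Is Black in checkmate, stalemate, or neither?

neither

Black to move; black king on d8.
In check: yes, from the white rook on a8.
Legal moves for Black: Ke7, Kd7, Kc7.
Black is in check but has 3 legal moves → neither.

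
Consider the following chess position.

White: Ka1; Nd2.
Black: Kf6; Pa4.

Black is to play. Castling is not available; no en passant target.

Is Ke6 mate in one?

no

After Ke6: white king on a1; in check: no.
White is not in check, so this cannot be checkmate.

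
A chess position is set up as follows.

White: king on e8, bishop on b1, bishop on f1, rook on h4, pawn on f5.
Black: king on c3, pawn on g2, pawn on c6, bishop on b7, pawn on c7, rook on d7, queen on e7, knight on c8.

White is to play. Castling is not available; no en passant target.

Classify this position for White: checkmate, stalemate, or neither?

checkmate

White to move; white king on e8.
In check: yes, from the black queen on e7.
King squares — d7: attacked by Qe7; e7: attacked by Rd7; f7: attacked by Qe7; d8: attacked by Rd7; f8: attacked by Qe7.
Legal moves for White: none.
In check with no legal moves → checkmate.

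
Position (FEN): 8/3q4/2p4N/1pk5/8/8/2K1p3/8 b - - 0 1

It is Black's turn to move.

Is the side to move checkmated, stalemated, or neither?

Black to move; black king on c5.
In check: no.
Legal moves for Black include: Qe8, Qd8, Qc8, Qh7+, Qg7, Qf7, Qe7, Qc7, Qb7, Qa7, Qe6, Qd6, Qf5+, Qd5, Qg4, Qd4, Qh3, Qd3+, ... (list truncated; more exist).
Black has legal moves and is not in check → neither.

neither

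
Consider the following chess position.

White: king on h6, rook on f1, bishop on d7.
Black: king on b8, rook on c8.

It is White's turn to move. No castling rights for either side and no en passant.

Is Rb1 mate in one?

After Rb1: black king on b8; in check: yes, from the white rook on b1.
Black has 3 legal replies: Ka8, Kc7, Ka7.
In check but a legal move exists → not checkmate.

no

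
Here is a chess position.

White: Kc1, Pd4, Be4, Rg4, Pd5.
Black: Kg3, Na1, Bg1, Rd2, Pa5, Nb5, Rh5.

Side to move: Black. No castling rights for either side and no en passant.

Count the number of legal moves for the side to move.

Black to move; king on g3.
In check: yes, from the white rook on g4.
Legal moves: Kxg4, Kh3, Kh2, Kf2.
Count: 4.

4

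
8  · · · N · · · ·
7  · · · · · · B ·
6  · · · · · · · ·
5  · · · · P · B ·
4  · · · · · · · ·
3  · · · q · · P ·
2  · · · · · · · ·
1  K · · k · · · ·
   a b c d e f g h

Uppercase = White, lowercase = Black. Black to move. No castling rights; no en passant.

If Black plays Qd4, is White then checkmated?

After Qd4: white king on a1; in check: yes, from the black queen on d4.
White has 2 legal replies: Ka2, Kb1.
In check but a legal move exists → not checkmate.

no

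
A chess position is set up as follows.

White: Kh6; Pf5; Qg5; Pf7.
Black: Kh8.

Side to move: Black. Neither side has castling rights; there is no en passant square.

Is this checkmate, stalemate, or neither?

Black to move; black king on h8.
In check: no.
King squares — g7: attacked by Qg5; h7: attacked by Kh6; g8: attacked by Qg5.
Legal moves for Black: none.
Not in check and no legal moves → stalemate.

stalemate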